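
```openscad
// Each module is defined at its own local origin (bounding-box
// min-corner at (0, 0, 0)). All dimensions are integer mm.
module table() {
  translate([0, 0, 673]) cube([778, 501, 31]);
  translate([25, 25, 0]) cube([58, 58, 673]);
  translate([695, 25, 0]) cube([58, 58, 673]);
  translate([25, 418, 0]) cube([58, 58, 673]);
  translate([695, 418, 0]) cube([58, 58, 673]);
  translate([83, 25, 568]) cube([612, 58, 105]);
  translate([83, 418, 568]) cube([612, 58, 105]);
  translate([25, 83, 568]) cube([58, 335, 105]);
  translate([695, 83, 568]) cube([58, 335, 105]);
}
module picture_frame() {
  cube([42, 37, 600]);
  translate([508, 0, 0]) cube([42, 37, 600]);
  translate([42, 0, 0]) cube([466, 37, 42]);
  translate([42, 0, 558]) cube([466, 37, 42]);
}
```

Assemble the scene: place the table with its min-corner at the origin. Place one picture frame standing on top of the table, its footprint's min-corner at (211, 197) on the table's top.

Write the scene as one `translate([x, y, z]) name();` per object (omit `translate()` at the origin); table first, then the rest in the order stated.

table();
translate([211, 197, 704]) picture_frame();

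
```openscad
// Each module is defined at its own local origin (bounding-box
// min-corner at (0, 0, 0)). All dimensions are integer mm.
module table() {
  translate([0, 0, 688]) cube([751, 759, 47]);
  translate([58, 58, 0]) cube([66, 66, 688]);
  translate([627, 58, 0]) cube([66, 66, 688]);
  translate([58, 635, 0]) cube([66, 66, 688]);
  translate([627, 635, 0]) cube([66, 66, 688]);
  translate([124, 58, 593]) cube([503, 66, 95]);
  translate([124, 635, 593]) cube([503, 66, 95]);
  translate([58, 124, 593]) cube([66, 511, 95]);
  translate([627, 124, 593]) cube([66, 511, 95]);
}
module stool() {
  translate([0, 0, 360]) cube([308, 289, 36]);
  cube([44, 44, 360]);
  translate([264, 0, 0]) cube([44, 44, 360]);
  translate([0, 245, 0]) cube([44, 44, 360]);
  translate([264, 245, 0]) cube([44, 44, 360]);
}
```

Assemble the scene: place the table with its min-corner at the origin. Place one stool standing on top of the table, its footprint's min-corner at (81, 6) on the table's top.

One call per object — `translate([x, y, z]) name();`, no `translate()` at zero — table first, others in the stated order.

table();
translate([81, 6, 735]) stool();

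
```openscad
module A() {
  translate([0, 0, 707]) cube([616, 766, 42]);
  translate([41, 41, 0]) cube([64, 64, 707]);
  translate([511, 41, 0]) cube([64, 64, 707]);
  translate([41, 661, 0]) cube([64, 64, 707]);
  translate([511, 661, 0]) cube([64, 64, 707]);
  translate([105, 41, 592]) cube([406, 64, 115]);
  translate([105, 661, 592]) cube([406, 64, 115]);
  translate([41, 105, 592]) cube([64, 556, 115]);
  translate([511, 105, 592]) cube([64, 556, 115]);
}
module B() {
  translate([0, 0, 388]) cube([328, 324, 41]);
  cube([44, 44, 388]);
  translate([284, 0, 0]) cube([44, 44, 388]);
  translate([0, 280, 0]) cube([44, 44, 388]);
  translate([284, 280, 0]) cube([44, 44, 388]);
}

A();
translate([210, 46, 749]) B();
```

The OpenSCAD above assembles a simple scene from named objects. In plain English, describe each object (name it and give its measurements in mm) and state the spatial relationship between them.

A is a rectangular dining table. The top is 616×766×42 mm with its upper surface at z = 749 mm. It stands on four 64×64 mm square legs, each inset 41 mm from the nearest pair of top edges, running from the floor to the underside of the top. Four apron rails, 64 mm thick and 115 mm tall, run between adjacent legs with their top edges flush with the underside of the top and their outer faces flush with the legs' outer faces.

B is a four-legged stool. The seat is a 328×324×41 mm slab whose top surface is at z = 429 mm; four square legs, each 44×44 mm in cross-section, run from the floor (z = 0) to the underside of the seat, each flush with a corner of the seat.

The stool is on top of the table.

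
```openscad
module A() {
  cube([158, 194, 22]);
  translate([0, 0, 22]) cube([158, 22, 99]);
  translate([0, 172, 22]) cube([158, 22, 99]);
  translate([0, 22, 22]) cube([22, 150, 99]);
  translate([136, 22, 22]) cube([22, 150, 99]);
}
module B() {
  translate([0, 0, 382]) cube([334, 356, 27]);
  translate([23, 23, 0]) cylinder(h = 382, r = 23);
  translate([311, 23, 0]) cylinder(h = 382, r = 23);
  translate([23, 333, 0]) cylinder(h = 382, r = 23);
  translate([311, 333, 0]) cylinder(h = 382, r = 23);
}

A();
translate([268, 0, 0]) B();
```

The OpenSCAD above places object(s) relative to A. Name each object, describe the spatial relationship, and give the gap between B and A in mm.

The stool's nearest face is 110 mm from the open box's +x face.

A is an open box. B is a stool. The stool is on the floor beside the open box on its +x side. The gap between the stool and the open box is 110 mm.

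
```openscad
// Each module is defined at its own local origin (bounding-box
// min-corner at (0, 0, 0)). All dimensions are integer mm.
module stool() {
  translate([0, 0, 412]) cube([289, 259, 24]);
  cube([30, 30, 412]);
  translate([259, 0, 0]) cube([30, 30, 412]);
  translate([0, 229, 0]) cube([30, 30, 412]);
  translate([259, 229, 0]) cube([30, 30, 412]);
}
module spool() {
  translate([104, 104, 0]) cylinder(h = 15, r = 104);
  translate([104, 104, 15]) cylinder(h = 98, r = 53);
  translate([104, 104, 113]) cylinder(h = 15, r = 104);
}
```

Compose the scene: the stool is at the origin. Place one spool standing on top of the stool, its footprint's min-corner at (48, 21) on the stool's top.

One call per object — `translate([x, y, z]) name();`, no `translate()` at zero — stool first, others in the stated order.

stool();
translate([48, 21, 436]) spool();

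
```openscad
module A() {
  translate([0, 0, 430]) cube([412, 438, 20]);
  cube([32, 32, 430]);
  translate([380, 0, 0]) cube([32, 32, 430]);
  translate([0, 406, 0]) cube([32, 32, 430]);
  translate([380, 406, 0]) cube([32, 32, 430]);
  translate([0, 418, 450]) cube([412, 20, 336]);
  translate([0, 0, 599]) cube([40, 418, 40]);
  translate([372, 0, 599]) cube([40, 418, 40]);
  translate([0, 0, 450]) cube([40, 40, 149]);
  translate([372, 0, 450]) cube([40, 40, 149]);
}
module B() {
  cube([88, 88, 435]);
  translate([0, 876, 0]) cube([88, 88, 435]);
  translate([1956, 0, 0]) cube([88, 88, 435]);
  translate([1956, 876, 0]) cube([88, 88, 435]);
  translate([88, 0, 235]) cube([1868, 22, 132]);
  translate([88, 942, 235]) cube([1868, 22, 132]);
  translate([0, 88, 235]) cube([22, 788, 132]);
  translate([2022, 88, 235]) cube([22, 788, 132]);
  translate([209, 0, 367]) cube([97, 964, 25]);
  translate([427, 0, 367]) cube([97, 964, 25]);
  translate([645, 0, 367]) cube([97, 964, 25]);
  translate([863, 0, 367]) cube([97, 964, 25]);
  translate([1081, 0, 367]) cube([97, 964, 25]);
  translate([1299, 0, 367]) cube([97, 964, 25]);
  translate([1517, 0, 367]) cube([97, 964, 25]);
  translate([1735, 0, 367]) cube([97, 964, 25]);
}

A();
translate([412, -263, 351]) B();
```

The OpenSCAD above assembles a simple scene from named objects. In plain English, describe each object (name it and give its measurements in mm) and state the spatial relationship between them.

A is a chair: 412×438 mm seat, 20 mm thick, top at z = 450 mm, on four 32 mm square corner legs flush with the seat edges. A 20 mm thick backrest slab spans the full seat width, extending 336 mm above the seat top, its back face flush with the seat's +y edge. Two armrests of 40×40 mm section run along each side from the seat's front edge to the front of the backrest, top faces 189 mm above the seat top and outer faces flush with the seat's x-edges; a 40×40 mm post under the front of each armrest stands on the seat at the front corner.

B is a bed frame 2044 mm long (x) by 964 mm wide (y). Four 88×88 mm corner posts, 435 mm tall, at the corners of the footprint. Four rails of 22 mm thickness and 132 mm height run between adjacent posts with their undersides at z = 235 mm, their outer faces flush with the outside of the frame (the two x-running rails run between the posts' inner faces; the two y-running rails run between the posts' inner faces). 8 slats, each 97 mm wide (x) and 25 mm thick, lie across the top of the two x-running rails, running the full 964 mm width of the frame in y; the slats are evenly spaced along x between the inner faces of the end posts with equal gaps (rounded down to the nearest mm) at the −x end and between each pair — any rounding remainder accumulates at the +x end.

The bed frame is beside the chair with their tops flush at z = 786.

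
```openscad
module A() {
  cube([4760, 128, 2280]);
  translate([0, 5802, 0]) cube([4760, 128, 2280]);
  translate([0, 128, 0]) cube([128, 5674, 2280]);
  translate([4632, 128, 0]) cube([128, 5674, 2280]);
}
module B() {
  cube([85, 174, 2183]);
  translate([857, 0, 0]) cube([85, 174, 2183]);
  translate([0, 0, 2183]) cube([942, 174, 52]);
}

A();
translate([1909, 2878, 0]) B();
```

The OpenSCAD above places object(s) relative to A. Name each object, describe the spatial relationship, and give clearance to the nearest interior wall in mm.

A is a house frame. B is a door frame. The door frame sits inside the house frame, centred. The clearance to the nearest interior wall is 1781 mm.

Clearances: x = 1781, y = 2750; minimum 1781 mm.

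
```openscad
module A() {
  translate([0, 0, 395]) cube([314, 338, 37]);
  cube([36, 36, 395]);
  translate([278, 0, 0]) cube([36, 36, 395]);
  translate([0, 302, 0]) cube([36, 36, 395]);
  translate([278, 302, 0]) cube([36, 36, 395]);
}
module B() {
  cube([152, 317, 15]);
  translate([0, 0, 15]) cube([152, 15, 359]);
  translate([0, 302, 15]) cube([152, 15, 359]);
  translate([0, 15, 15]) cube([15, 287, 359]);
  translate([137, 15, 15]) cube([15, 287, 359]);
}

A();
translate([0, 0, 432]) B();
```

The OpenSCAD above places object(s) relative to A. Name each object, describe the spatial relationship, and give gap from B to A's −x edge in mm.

A is a stool. B is an open box. The open box is on top of the stool. The gap from the open box to the stool's −x edge is 0 mm.

The open box's min-x is at 0; the stool's min-x is 0; gap = 0 mm.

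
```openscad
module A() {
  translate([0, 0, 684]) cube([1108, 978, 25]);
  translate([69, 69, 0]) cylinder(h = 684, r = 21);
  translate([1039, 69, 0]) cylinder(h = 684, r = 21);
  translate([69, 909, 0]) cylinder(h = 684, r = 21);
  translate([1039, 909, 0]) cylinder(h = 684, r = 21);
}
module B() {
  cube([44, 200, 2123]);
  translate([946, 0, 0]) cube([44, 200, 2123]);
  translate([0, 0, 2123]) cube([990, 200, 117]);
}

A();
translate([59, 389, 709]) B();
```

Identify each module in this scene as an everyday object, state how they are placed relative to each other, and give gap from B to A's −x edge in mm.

A is a table. B is a door frame. The door frame is on top of the table, centred. The gap from the door frame to the table's −x edge is 59 mm.

The door frame's min-x is at 59; the table's min-x is 0; gap = 59 mm.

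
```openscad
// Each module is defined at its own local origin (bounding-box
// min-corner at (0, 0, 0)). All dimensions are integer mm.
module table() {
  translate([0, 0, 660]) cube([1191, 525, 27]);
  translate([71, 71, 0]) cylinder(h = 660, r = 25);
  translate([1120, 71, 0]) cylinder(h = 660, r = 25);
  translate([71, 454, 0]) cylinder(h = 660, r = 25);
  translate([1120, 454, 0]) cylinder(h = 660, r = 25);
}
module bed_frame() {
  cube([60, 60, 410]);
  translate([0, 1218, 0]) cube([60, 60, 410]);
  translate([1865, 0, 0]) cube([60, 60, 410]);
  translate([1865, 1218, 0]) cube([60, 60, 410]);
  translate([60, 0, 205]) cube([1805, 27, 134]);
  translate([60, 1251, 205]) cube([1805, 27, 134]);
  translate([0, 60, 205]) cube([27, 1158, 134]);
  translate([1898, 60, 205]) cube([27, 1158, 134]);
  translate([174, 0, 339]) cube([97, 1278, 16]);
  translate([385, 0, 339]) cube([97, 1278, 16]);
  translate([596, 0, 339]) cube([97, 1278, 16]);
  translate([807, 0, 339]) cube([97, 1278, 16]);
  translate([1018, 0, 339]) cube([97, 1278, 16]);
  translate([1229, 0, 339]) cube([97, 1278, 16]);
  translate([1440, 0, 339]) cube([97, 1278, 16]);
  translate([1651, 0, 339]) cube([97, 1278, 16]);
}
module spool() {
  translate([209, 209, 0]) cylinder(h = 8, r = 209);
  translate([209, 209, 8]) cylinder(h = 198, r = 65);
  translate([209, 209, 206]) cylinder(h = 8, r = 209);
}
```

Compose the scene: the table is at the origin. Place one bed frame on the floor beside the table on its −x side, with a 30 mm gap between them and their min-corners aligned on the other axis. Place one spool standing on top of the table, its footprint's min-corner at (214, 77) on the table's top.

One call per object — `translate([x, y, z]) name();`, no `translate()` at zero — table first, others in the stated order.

table();
translate([-1955, 0, 0]) bed_frame();
translate([214, 77, 687]) spool();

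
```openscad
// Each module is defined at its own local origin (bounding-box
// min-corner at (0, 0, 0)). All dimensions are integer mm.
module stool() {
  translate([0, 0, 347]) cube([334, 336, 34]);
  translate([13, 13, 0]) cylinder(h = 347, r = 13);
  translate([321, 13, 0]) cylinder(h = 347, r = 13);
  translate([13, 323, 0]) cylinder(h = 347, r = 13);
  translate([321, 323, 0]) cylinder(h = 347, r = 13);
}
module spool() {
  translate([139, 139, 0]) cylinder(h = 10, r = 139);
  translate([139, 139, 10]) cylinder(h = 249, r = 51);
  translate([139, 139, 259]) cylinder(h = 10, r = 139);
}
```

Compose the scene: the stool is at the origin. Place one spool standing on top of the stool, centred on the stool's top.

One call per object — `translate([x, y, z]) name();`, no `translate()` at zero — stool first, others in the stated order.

stool();
translate([28, 29, 381]) spool();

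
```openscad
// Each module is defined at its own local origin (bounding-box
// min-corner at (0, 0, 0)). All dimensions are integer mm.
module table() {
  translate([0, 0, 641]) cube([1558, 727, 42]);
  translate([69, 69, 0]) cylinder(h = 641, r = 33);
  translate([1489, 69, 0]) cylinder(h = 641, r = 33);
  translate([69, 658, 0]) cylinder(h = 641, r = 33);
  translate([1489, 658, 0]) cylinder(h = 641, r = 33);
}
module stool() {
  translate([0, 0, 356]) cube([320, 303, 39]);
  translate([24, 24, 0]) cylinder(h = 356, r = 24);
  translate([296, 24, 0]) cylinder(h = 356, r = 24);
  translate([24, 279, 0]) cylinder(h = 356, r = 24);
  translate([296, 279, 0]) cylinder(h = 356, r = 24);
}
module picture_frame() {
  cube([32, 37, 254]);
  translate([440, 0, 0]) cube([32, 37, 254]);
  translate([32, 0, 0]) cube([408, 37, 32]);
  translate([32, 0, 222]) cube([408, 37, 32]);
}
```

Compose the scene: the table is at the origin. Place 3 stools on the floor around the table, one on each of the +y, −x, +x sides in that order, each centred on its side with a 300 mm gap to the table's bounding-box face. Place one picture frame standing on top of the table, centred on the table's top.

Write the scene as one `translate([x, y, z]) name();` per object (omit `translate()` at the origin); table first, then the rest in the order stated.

table();
translate([619, 1027, 0]) stool();
translate([-620, 212, 0]) stool();
translate([1858, 212, 0]) stool();
translate([543, 345, 683]) picture_frame();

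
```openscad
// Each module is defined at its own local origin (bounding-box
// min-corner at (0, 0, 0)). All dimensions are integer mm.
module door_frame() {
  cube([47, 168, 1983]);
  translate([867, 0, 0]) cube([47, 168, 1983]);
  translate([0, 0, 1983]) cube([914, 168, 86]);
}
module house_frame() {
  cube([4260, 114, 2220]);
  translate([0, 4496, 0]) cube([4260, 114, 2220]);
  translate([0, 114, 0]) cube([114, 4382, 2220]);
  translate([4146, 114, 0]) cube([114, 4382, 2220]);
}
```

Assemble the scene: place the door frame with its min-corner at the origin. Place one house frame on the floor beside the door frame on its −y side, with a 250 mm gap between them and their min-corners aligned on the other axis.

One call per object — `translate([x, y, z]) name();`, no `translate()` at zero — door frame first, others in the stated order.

door_frame();
translate([0, -4860, 0]) house_frame();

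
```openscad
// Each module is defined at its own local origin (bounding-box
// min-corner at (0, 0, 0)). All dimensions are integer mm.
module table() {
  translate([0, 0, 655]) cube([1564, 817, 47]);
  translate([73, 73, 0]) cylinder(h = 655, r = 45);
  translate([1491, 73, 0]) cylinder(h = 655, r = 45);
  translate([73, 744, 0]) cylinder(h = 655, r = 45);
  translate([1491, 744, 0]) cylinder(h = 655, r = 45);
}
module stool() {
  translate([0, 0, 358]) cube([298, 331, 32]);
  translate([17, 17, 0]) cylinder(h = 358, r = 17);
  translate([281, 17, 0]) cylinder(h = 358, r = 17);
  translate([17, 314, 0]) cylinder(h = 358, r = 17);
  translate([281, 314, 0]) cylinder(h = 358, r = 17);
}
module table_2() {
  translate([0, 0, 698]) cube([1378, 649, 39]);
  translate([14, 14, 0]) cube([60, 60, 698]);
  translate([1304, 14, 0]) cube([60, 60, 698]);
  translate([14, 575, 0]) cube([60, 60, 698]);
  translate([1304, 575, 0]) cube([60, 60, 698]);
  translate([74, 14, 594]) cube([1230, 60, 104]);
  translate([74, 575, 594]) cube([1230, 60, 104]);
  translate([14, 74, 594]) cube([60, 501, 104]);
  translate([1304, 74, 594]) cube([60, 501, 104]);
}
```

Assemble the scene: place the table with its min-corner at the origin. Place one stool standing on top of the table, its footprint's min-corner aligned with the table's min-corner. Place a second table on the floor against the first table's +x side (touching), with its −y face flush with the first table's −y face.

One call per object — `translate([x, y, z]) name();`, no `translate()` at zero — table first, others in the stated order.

table();
translate([0, 0, 702]) stool();
translate([1564, 0, 0]) table_2();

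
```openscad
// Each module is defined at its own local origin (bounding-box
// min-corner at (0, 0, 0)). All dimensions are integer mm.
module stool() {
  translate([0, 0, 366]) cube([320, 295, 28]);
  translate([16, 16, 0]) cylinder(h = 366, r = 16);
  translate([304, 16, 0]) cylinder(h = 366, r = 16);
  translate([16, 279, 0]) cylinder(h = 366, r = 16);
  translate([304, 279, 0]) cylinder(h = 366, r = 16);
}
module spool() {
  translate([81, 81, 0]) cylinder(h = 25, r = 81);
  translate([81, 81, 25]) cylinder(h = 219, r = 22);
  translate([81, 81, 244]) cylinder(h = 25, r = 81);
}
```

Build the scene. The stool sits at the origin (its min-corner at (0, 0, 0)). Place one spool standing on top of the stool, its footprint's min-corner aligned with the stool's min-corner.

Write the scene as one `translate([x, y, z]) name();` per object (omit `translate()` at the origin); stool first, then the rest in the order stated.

stool();
translate([0, 0, 394]) spool();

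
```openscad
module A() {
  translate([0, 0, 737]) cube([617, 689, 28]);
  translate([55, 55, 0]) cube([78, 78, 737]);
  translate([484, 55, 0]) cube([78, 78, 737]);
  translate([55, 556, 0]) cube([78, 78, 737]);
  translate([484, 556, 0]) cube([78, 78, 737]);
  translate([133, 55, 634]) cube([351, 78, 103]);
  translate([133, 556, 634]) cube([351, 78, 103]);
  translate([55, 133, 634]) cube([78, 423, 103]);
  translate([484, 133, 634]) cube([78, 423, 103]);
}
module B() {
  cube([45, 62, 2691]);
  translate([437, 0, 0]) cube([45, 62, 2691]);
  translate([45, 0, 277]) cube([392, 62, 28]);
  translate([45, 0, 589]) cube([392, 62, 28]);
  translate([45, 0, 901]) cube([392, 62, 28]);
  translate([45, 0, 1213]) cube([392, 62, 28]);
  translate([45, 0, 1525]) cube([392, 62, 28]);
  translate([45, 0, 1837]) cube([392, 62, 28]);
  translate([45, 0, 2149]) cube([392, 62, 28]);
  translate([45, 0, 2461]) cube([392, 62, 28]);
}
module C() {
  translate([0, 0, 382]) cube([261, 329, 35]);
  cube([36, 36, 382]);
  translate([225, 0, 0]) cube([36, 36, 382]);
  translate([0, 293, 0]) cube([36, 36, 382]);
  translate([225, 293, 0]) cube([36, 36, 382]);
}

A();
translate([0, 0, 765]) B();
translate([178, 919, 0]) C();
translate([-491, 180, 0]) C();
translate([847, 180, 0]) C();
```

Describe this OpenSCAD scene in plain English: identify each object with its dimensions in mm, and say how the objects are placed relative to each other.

A is a table with a 617×689 mm rectangular top, 28 mm thick, top surface at z = 765 mm, supported by four 78×78 mm square legs, each inset 55 mm from the nearest pair of top edges, running from the floor. Four apron rails, 78 mm thick and 103 mm tall, run between adjacent legs with their top edges flush with the underside of the top and their outer faces flush with the legs' outer faces.

B is a straight ladder. Two 45×62 mm vertical rails, 2691 mm tall, stand 482 mm apart (outside-to-outside) with their front faces coplanar on the −y side. 8 rungs, each 62 mm deep and 28 mm tall, span between the inner faces of the rails, front faces flush with the rails. The lowest rung's underside is at z = 277 mm and rungs are spaced 312 mm apart (underside to underside).

C is a four-legged stool. The seat is a 261×329×35 mm slab whose top surface is at z = 417 mm; four square legs, each 36×36 mm in cross-section, run from the floor (z = 0) to the underside of the seat, each flush with a corner of the seat.

The ladder is on top of the table. Three stools sit around the table at the +y, −x, +x sides.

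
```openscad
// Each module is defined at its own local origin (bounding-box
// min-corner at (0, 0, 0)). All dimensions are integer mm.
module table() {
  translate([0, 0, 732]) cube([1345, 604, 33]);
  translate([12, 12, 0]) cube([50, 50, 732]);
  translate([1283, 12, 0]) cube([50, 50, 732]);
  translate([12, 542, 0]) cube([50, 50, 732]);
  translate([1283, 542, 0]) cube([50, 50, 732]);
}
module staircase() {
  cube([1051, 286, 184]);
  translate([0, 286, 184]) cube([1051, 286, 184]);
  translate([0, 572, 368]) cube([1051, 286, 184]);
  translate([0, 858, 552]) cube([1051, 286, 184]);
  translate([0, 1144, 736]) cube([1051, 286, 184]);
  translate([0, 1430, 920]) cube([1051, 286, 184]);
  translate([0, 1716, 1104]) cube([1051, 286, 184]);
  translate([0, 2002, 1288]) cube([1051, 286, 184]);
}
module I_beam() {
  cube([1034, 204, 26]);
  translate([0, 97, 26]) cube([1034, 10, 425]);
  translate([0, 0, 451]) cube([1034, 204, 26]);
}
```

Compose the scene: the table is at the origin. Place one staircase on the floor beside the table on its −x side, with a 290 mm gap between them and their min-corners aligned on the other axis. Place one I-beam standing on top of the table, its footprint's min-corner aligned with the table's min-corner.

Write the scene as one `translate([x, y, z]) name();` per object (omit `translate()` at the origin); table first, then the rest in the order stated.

table();
translate([-1341, 0, 0]) staircase();
translate([0, 0, 765]) I_beam();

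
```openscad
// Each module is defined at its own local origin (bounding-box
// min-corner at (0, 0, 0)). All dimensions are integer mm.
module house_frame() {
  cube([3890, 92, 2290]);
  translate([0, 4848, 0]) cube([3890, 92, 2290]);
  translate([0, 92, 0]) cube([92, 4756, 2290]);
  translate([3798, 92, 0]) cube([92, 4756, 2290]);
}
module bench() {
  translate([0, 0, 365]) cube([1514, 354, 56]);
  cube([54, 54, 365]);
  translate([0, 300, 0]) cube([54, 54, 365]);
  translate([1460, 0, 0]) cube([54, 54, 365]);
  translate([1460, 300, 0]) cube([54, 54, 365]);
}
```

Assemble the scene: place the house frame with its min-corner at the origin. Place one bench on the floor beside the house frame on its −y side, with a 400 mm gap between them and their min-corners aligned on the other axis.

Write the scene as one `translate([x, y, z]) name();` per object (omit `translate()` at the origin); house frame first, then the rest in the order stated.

house_frame();
translate([0, -754, 0]) bench();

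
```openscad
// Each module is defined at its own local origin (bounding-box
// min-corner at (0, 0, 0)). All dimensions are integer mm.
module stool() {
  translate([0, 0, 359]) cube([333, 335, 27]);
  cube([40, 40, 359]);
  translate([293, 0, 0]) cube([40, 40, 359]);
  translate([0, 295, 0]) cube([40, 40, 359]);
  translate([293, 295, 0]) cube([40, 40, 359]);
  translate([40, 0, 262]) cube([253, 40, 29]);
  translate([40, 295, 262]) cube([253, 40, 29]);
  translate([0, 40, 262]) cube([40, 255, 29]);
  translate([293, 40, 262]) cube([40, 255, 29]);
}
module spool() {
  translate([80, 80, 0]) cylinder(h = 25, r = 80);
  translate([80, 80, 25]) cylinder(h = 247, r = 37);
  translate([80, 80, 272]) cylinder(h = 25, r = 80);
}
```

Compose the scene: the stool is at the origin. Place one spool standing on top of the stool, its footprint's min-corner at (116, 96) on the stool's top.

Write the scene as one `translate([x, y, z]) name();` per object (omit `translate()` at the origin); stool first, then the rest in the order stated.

stool();
translate([116, 96, 386]) spool();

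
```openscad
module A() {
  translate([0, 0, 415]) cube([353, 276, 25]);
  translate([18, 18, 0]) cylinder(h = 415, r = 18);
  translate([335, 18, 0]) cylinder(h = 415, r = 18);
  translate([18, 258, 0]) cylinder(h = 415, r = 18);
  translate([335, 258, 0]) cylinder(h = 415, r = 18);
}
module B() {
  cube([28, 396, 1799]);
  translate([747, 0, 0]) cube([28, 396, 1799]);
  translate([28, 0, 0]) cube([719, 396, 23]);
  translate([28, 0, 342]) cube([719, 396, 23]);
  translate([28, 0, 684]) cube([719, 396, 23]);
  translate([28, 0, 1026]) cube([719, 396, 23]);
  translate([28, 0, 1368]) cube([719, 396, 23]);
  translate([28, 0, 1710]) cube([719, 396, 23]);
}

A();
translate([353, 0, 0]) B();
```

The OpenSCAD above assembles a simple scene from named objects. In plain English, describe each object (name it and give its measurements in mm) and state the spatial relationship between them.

A is a simple wooden stool: a rectangular seat 353 mm (x) by 276 mm (y), 25 mm thick, top face at z = 440 mm, on four round legs, each 36 mm in diameter. The legs rest on z = 0, each leg's axis is inset half a diameter from the nearest pair of seat edges (so the leg's bounding box is flush with the corner).

B is an open bookshelf. Two side panels, each 28 mm thick, 396 mm deep and 1799 mm tall, stand 775 mm apart (outside-to-outside). Between them sit 6 shelves, each 23 mm thick and 396 mm deep, spanning the full gap between the sides. The bottom shelf rests on the floor (its underside at z = 0) and the clear gap between one shelf's top and the next shelf's underside is 319 mm.

The bookshelf is against the stool's +x side, with their −y faces flush.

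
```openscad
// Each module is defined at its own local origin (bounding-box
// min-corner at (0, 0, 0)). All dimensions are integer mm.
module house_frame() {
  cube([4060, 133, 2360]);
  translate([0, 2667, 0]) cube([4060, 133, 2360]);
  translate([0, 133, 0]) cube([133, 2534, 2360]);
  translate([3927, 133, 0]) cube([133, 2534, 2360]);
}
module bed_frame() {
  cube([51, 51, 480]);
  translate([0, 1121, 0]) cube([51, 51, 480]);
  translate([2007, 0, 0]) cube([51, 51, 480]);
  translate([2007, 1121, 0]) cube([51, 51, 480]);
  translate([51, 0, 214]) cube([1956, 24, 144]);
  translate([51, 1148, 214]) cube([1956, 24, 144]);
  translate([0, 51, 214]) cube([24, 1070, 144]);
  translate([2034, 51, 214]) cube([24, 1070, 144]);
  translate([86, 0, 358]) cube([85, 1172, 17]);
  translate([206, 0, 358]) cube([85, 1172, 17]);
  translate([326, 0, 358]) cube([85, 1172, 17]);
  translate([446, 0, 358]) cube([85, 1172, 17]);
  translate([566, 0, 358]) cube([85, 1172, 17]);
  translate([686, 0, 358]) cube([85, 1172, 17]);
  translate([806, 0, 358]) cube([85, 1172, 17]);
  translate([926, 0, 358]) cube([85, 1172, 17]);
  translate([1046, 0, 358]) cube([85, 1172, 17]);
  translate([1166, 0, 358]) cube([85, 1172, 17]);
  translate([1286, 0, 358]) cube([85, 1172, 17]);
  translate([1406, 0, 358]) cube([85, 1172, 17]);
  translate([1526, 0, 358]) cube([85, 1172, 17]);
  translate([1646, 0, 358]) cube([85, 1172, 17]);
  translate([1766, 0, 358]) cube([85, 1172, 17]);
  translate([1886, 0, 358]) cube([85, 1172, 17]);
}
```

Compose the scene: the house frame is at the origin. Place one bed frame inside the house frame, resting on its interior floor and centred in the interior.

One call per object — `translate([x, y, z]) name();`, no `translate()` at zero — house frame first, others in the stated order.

house_frame();
translate([1001, 814, 0]) bed_frame();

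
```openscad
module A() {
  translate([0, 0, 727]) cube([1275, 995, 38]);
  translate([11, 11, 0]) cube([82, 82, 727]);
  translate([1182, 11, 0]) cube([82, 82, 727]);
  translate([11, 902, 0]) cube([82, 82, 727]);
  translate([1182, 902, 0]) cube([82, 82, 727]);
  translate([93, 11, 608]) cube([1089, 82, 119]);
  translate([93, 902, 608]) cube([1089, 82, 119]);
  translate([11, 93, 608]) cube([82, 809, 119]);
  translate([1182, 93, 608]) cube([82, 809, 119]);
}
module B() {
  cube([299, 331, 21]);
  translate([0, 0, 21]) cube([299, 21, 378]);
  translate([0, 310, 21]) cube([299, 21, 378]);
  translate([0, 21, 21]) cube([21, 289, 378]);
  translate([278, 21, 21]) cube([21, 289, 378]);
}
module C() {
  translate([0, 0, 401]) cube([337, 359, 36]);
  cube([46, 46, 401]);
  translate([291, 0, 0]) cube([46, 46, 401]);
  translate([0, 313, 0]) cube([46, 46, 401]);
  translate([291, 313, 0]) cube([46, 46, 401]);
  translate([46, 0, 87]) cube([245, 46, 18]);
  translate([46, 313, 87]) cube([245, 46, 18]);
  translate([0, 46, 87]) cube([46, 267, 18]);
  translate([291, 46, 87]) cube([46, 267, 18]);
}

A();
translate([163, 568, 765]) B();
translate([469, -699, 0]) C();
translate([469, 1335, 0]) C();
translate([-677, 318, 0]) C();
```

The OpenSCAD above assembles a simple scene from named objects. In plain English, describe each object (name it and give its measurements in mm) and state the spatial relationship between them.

A is a rectangular dining table. The top is 1275×995×38 mm with its upper surface at z = 765 mm. It stands on four 82×82 mm square legs, each inset 11 mm from the nearest pair of top edges, running from the floor to the underside of the top. Four apron rails, 82 mm thick and 119 mm tall, run between adjacent legs with their top edges flush with the underside of the top and their outer faces flush with the legs' outer faces.

B is an open-topped rectangular box: outside dimensions 299×331×399 mm, with a uniform wall and base thickness of 21 mm. The base is a full 299×331 slab on the floor; four walls sit on top of the base. The front and back walls (the −y and +y sides) span the full width; the two side walls fit between them.

C is a simple wooden stool: a rectangular seat 337 mm (x) by 359 mm (y), 36 mm thick, top face at z = 437 mm, on four square legs, each 46×46 mm in cross-section. The legs rest on z = 0, each flush with a corner of the seat. Four stretchers, 46 mm wide and 18 mm tall, connect adjacent legs with their undersides at z = 87 mm, each running between the inner faces of the legs it joins and aligned with the legs' outer faces on the other axis.

The open box is on top of the table. Three stools sit around the table at the −y, +y, −x sides.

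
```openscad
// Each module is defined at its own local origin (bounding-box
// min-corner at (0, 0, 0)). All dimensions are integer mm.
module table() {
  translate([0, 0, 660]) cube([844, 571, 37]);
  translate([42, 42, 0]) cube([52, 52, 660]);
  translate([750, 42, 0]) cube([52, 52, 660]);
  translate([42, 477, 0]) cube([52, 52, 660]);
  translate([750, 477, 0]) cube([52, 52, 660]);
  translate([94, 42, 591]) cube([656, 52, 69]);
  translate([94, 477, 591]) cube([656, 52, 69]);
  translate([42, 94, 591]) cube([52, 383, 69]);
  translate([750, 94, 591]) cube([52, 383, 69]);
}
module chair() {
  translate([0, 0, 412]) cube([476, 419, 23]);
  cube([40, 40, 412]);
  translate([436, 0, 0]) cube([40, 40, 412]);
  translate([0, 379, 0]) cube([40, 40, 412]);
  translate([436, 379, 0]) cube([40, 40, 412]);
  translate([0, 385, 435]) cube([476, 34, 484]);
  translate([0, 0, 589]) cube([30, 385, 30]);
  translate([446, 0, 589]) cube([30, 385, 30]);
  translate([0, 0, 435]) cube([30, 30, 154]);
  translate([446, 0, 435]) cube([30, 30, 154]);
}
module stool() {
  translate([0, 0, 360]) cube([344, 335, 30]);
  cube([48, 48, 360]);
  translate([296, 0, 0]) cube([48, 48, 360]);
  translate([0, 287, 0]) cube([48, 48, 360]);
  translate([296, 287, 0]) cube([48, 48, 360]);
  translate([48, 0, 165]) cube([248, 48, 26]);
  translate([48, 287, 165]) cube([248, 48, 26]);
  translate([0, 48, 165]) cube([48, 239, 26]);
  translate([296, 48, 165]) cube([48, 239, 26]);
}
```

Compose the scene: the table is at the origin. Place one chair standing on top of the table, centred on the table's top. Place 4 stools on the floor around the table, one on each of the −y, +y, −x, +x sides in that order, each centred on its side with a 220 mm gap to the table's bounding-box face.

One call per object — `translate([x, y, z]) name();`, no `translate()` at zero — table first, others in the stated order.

table();
translate([184, 76, 697]) chair();
translate([250, -555, 0]) stool();
translate([250, 791, 0]) stool();
translate([-564, 118, 0]) stool();
translate([1064, 118, 0]) stool();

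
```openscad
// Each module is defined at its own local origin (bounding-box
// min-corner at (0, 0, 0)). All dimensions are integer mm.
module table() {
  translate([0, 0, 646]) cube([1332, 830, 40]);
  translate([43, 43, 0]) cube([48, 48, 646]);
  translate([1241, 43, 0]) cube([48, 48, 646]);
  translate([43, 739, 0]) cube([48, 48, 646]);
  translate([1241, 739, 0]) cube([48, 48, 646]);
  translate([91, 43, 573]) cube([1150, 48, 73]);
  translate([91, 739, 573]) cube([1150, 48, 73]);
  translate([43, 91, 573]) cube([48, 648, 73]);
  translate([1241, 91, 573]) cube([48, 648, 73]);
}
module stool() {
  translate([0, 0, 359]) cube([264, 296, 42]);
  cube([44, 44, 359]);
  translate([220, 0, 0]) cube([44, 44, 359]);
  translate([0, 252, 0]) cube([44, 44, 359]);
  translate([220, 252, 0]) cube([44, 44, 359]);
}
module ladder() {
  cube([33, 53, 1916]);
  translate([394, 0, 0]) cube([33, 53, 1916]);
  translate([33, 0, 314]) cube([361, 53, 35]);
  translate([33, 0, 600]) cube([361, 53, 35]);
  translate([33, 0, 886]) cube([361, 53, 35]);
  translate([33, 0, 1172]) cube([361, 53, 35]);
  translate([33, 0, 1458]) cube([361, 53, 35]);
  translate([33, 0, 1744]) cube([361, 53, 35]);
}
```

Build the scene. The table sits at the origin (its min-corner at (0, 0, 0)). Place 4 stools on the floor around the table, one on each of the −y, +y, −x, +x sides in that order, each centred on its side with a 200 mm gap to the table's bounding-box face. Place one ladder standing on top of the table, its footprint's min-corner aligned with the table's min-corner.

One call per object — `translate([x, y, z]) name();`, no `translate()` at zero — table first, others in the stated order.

table();
translate([534, -496, 0]) stool();
translate([534, 1030, 0]) stool();
translate([-464, 267, 0]) stool();
translate([1532, 267, 0]) stool();
translate([0, 0, 686]) ladder();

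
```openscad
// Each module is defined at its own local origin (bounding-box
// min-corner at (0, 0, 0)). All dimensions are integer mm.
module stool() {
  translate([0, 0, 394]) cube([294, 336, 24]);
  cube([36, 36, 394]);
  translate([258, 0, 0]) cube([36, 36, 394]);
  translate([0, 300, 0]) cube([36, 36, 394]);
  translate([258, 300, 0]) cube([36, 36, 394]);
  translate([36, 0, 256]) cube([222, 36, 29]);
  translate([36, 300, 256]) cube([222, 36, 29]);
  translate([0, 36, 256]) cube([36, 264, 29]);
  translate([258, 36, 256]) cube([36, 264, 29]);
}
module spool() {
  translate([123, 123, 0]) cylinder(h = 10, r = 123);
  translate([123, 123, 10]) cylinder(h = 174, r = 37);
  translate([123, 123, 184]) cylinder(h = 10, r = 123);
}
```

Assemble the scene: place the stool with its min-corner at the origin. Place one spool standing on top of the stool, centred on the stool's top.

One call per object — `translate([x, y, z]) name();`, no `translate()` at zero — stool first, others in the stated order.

stool();
translate([24, 45, 418]) spool();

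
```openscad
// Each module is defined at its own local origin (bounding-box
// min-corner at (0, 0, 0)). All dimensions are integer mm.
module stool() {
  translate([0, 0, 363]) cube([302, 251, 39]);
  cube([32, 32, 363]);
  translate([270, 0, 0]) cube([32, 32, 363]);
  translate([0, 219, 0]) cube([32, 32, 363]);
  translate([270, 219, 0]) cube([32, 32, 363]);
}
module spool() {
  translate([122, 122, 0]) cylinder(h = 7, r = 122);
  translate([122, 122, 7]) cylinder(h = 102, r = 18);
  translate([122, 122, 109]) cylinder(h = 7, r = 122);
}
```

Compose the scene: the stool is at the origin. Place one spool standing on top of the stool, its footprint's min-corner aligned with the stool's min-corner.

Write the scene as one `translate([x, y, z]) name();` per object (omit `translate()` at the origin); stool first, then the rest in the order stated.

stool();
translate([0, 0, 402]) spool();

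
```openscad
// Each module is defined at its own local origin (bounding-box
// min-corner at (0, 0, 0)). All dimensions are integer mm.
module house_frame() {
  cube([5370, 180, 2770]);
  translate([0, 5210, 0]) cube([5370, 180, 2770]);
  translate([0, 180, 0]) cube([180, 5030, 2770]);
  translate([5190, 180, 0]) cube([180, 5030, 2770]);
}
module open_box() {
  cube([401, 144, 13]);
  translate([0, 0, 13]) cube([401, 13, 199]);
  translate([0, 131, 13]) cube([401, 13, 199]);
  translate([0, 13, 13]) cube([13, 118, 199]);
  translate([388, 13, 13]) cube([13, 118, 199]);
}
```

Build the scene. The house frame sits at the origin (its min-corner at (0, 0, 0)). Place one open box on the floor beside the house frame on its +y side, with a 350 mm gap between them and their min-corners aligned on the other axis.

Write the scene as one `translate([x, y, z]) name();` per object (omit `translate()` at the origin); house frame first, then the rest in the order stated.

house_frame();
translate([0, 5740, 0]) open_box();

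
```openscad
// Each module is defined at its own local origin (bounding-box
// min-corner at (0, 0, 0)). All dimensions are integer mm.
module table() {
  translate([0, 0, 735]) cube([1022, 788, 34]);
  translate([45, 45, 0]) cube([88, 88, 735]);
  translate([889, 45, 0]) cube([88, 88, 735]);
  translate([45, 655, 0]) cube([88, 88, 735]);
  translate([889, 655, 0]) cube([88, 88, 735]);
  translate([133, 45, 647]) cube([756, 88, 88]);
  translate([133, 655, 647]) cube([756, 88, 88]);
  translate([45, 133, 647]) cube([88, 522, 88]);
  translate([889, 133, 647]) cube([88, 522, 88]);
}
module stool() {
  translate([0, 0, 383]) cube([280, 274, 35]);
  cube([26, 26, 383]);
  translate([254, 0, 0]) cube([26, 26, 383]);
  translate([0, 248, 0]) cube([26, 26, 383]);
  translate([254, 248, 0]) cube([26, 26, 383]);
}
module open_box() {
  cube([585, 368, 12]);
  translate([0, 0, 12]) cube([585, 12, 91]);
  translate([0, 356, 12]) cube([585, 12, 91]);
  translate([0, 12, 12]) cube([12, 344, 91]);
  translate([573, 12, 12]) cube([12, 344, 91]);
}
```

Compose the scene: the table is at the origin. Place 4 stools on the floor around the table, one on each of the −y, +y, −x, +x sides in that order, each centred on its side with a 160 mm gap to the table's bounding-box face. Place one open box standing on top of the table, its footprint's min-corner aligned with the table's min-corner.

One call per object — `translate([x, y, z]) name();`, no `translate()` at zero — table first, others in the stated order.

table();
translate([371, -434, 0]) stool();
translate([371, 948, 0]) stool();
translate([-440, 257, 0]) stool();
translate([1182, 257, 0]) stool();
translate([0, 0, 769]) open_box();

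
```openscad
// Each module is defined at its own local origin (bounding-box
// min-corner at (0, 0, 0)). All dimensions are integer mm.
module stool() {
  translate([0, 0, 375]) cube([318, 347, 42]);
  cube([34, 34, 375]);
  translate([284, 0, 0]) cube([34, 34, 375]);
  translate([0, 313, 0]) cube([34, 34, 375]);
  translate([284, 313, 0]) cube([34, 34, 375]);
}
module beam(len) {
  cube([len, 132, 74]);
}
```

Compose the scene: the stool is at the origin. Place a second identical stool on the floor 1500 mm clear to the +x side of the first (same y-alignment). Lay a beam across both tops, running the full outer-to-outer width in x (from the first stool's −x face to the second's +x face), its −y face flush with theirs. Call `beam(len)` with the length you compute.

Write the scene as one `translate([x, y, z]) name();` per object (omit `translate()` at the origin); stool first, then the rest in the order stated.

stool();
translate([1818, 0, 0]) stool();
translate([0, 0, 417]) beam(2136);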